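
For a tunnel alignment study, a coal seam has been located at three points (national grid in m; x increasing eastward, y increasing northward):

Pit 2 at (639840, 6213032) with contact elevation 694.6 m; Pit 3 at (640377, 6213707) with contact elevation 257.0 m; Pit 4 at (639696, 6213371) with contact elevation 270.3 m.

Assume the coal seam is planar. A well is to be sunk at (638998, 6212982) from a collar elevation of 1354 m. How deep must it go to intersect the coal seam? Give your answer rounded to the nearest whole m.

1024 m

Let the plane be z = a·x + b·y + c.
Pit 3−Pit 2: 537a + 675b = −437.6;  Pit 4−Pit 2: −144a + 339b = −424.3.
Solving gives a = 0.49439413, b = −1.04161429.
Then c = 694.6 − a·639840 − b·6213032 = 6155944.39.
At (638998, 6212982): z_contact = 315916.9 − 6471530.9 + 6155944.39 = 330.4 m.
Depth below ground = 1354 − 330.4 = 1024 m.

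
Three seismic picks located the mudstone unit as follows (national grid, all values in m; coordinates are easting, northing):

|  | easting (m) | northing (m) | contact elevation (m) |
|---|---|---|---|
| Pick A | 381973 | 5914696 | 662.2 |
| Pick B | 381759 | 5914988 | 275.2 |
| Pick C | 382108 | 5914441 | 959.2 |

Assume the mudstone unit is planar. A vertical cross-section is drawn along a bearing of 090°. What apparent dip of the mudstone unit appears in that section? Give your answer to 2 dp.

38.29°

Let the plane be z = a·easting + b·northing + c.
Pick B−Pick A: −214a + 292b = −387;  Pick C−Pick A: 135a − 255b = 297.
Solving gives a = 0.78950, b = −0.74673.
Unit vector along 090° is (sin 90°, cos 90°) = (1.0000, 0.0000).
Slope in that direction = a·(1.0000) + b·(0.0000) = 0.78950.
Apparent dip = arctan|0.78950| = 38.29° (true dip is 47.4°, so apparent ≤ true as expected).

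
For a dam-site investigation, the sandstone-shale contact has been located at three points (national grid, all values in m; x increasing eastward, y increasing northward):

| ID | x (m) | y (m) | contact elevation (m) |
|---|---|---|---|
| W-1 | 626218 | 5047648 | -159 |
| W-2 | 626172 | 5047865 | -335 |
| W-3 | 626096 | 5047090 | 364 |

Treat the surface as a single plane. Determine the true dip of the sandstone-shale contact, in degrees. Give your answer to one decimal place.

42.6°

Let the plane be z = a·x + b·y + c.
W-2−W-1: −46a + 217b = −176;  W-3−W-1: −122a − 558b = 523.
Solving gives a = −0.29310, b = −0.87319.
Gradient magnitude |∇z| = √(a² + b²) = √(0.08591 + 0.76247) = 0.92107.
True dip = arctan(0.92107) = 42.6°, dipping toward NNE (azimuth ≈ 019°).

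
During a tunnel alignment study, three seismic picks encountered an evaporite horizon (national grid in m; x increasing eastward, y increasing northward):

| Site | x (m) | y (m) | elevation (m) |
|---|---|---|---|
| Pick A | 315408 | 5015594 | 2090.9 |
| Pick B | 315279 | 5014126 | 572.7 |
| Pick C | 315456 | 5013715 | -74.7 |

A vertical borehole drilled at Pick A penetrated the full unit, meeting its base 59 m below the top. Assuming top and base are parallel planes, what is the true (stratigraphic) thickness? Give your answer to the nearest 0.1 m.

32.2 m

Let the plane be z = a·x + b·y + c.
Pick B−Pick A: −129a − 1468b = −1518.2;  Pick C−Pick A: 48a − 1879b = −2165.6.
Solving gives a = −1.04330, b = 1.12588.
|∇z| = √(a²+b²) = 1.53495, so dip δ = arctan(1.53495) = 56.92°.
True thickness = vertical thickness × cos δ = 59 × cos 56.92° = 32.2 m.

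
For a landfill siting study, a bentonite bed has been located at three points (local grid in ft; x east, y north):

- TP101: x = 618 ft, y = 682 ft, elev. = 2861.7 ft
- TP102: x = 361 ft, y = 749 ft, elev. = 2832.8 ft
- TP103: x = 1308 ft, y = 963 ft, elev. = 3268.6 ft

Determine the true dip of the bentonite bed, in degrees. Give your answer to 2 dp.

Two edge vectors: TP101→TP102 = (-257, 67, -28.9), TP101→TP103 = (690, 281, 406.9).
Normal n = (TP101→TP102) × (TP101→TP103) = (35383.2, 84632.3, -118447).
So ∂z/∂x = −n_x/n_z = 0.29873 and ∂z/∂y = −n_y/n_z = 0.71452.
Gradient magnitude |∇z| = √(a² + b²) = √(0.08924 + 0.51053) = 0.77445.
True dip = arctan(0.77445) = 37.76°, dipping toward SSW (azimuth ≈ 203°).

37.76°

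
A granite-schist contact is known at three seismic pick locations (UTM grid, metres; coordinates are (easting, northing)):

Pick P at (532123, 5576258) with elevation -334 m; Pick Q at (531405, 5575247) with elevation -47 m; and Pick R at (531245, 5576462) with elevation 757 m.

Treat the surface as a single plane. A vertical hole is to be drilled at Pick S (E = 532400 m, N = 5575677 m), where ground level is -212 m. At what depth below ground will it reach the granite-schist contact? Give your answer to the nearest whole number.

732 m

Two edge vectors: Pick P→Pick Q = (-718, -1011, 287), Pick P→Pick R = (-878, 204, 1091).
Normal n = (Pick P→Pick Q) × (Pick P→Pick R) = (-1161549, 531352, -1034130).
So ∂z/∂E = −n_x/n_z = −1.12321372 and ∂z/∂N = −n_y/n_z = 0.51381548.
Intercept c from Pick P: -334 + 597687.85 − 2865167.67 = −2267813.82.
At (532400, 5575677): z_contact = −597999.0 + 2864869.1 − 2267813.82 = -943.7 m.
Depth below ground = -212 − (-943.7) = 732 m.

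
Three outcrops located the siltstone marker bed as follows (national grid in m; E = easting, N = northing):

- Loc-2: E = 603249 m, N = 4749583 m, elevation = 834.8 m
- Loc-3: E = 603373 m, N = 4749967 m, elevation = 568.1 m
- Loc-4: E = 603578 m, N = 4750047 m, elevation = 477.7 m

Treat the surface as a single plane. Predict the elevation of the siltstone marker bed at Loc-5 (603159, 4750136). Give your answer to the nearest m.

503 m

Two edge vectors: Loc-2→Loc-3 = (124, 384, -266.7), Loc-2→Loc-4 = (329, 464, -357.1).
Normal n = (Loc-2→Loc-3) × (Loc-2→Loc-4) = (-13377.6, -43463.9, -68800).
So ∂z/∂E = −n_x/n_z = −0.19444186 and ∂z/∂N = −n_y/n_z = −0.63174273.
Intercept c from Loc-2: 834.8 + 117296.86 + 3000514.54 = 3118646.20.
At (603159, 4750136): z = −117279.4 − 3000863.9 + 3118646.20 = 502.9 m.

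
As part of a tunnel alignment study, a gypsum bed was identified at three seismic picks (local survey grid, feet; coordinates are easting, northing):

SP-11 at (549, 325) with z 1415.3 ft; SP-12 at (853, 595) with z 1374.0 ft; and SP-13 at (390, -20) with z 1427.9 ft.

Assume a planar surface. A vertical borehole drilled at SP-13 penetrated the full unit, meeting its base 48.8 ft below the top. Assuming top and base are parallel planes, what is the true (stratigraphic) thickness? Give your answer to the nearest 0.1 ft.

48.0 ft

Two edge vectors: SP-11→SP-12 = (304, 270, -41.3), SP-11→SP-13 = (-159, -345, 12.6).
Normal n = (SP-11→SP-12) × (SP-11→SP-13) = (-10846.5, 2736.3, -61950).
So ∂z/∂easting = −n_x/n_z = −0.17508 and ∂z/∂northing = −n_y/n_z = 0.04417.
|∇z| = √(a²+b²) = 0.18057, so dip δ = arctan(0.18057) = 10.24°.
True thickness = vertical thickness × cos δ = 48.8 × cos 10.24° = 48.0 ft.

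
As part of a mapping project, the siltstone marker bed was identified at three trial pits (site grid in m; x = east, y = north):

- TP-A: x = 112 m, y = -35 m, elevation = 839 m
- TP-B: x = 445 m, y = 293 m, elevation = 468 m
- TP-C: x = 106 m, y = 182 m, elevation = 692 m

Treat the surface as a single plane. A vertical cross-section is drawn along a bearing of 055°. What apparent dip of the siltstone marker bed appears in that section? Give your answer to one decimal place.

36.9°

Let the plane be z = a·x + b·y + c.
TP-B−TP-A: 333a + 328b = −371;  TP-C−TP-A: −6a + 217b = −147.
Solving gives a = −0.43502, b = −0.68945.
Unit vector along 055° is (sin 55°, cos 55°) = (0.8192, 0.5736).
Slope in that direction = a·(0.8192) + b·(0.5736) = −0.75180.
Apparent dip = arctan|0.75180| = 36.9° (true dip is 39.2°, so apparent ≤ true as expected).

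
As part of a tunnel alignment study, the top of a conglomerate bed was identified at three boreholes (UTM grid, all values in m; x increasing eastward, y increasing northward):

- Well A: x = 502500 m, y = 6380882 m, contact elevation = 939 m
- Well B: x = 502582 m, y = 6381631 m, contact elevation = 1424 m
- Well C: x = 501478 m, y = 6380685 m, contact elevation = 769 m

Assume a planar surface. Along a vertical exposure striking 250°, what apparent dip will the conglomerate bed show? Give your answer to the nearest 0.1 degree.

Let the plane be z = a·x + b·y + c.
Well B−Well A: 82a + 749b = 485;  Well C−Well A: −1022a − 197b = −170.
Solving gives a = 0.04242, b = 0.64289.
Unit vector along 250° is (sin 250°, cos 250°) = (-0.9397, -0.3420).
Slope in that direction = a·(-0.9397) + b·(-0.3420) = −0.25974.
Apparent dip = arctan|0.25974| = 14.6° (true dip is 32.8°, so apparent ≤ true as expected).

14.6°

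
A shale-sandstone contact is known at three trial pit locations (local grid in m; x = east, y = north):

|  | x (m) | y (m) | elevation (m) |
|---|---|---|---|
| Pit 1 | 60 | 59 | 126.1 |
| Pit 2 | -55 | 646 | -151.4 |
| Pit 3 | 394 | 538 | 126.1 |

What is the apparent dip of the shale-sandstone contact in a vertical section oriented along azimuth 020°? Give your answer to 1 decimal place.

Two edge vectors: Pit 1→Pit 2 = (-115, 587, -277.5), Pit 1→Pit 3 = (334, 479, 0).
Normal n = (Pit 1→Pit 2) × (Pit 1→Pit 3) = (132922.5, -92685, -251143).
So ∂z/∂x = −n_x/n_z = 0.52927 and ∂z/∂y = −n_y/n_z = −0.36905.
Unit vector along 020° is (sin 20°, cos 20°) = (0.3420, 0.9397).
Slope in that direction = a·(0.3420) + b·(0.9397) = −0.16578.
Apparent dip = arctan|0.16578| = 9.4° (true dip is 32.8°, so apparent ≤ true as expected).

9.4°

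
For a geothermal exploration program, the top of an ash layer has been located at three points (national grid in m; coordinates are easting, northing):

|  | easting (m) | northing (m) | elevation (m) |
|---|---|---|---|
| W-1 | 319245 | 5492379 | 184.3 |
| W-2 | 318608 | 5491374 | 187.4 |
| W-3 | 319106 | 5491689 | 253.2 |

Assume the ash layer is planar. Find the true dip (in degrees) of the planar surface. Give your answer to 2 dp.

Two edge vectors: W-1→W-2 = (-637, -1005, 3.1), W-1→W-3 = (-139, -690, 68.9).
Normal n = (W-1→W-2) × (W-1→W-3) = (-67105.5, 43458.4, 299835).
So ∂z/∂easting = −n_x/n_z = 0.22381 and ∂z/∂northing = −n_y/n_z = −0.14494.
Gradient magnitude |∇z| = √(a² + b²) = √(0.05009 + 0.02101) = 0.26664.
True dip = arctan(0.26664) = 14.93°, dipping toward WNW (azimuth ≈ 303°).

14.93°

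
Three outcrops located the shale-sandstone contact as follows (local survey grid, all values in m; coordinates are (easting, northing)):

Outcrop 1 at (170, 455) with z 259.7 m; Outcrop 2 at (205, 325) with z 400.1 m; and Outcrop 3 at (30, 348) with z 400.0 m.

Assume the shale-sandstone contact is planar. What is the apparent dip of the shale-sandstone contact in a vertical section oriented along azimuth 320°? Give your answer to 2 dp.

Let the plane be z = a·E + b·N + c.
Outcrop 2−Outcrop 1: 35a − 130b = 140.4;  Outcrop 3−Outcrop 1: −140a − 107b = 140.3.
Solving gives a = −0.14656, b = −1.11946.
Unit vector along 320° is (sin 320°, cos 320°) = (-0.6428, 0.7660).
Slope in that direction = a·(-0.6428) + b·(0.7660) = −0.76335.
Apparent dip = arctan|0.76335| = 37.36° (true dip is 48.5°, so apparent ≤ true as expected).

37.36°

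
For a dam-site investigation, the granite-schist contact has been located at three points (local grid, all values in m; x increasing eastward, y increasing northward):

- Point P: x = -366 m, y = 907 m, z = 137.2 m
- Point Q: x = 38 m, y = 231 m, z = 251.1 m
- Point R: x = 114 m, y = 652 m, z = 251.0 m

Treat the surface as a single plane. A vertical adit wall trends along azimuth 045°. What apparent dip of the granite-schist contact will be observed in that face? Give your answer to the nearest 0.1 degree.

7.1°

Let the plane be z = a·x + b·y + c.
Point Q−Point P: 404a − 676b = 113.9;  Point R−Point P: 480a − 255b = 113.8.
Solving gives a = 0.21622, b = −0.03927.
Unit vector along 045° is (sin 45°, cos 45°) = (0.7071, 0.7071).
Slope in that direction = a·(0.7071) + b·(0.7071) = 0.12512.
Apparent dip = arctan|0.12512| = 7.1° (true dip is 12.4°, so apparent ≤ true as expected).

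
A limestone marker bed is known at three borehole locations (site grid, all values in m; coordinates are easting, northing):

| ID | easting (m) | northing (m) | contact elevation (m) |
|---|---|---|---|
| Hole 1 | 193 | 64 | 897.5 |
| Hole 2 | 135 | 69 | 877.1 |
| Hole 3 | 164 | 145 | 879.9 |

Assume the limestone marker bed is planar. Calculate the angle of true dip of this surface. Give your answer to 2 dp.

19.61°

Two edge vectors: Hole 1→Hole 2 = (-58, 5, -20.4), Hole 1→Hole 3 = (-29, 81, -17.6).
Normal n = (Hole 1→Hole 2) × (Hole 1→Hole 3) = (1564.4, -429.2, -4553).
So ∂z/∂easting = −n_x/n_z = 0.34360 and ∂z/∂northing = −n_y/n_z = −0.09427.
Gradient magnitude |∇z| = √(a² + b²) = √(0.11806 + 0.00889) = 0.35629.
True dip = arctan(0.35629) = 19.61°, dipping toward WNW (azimuth ≈ 285°).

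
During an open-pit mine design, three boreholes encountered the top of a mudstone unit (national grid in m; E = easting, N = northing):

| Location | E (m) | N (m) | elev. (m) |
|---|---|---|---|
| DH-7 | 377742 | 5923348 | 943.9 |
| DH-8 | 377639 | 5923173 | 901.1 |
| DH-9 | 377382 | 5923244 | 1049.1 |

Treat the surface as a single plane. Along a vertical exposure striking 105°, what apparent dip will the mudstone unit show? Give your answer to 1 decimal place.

28.9°

Two edge vectors: DH-7→DH-8 = (-103, -175, -42.8), DH-7→DH-9 = (-360, -104, 105.2).
Normal n = (DH-7→DH-8) × (DH-7→DH-9) = (-22861.2, 26243.6, -52288).
So ∂z/∂E = −n_x/n_z = −0.43722 and ∂z/∂N = −n_y/n_z = 0.50190.
Unit vector along 105° is (sin 105°, cos 105°) = (0.9659, -0.2588).
Slope in that direction = a·(0.9659) + b·(-0.2588) = −0.55222.
Apparent dip = arctan|0.55222| = 28.9° (true dip is 33.6°, so apparent ≤ true as expected).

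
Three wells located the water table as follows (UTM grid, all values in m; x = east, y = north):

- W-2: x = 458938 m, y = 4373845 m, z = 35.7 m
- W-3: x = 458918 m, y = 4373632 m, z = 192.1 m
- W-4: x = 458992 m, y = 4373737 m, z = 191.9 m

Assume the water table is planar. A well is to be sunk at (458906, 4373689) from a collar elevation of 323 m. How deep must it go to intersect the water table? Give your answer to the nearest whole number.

194 m

Two edge vectors: W-2→W-3 = (-20, -213, 156.4), W-2→W-4 = (54, -108, 156.2).
Normal n = (W-2→W-3) × (W-2→W-4) = (-16379.4, 11569.6, 13662).
So ∂z/∂x = −n_x/n_z = 1.19890206 and ∂z/∂y = −n_y/n_z = −0.84684526.
Intercept c from W-2: 35.7 − 550221.72 + 3703969.92 = 3153783.91.
At (458906, 4373689): z_contact = 550183.4 − 3703837.8 + 3153783.91 = 129.4 m.
Depth below ground = 323 − 129.4 = 194 m.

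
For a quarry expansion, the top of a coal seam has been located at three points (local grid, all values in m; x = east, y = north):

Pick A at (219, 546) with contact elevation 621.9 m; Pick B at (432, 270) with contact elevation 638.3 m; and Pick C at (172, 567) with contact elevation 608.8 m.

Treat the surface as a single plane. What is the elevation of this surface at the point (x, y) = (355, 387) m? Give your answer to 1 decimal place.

Let the plane be z = a·x + b·y + c.
Pick B−Pick A: 213a − 276b = 16.4;  Pick C−Pick A: −47a + 21b = −13.1.
Solving gives a = 0.38489, b = 0.23762.
Then c = 621.9 − a·219 − b·546 = 407.87.
At (355, 387): z = 136.6 + 92.0 + 407.87 = 636.5 m.

636.5 m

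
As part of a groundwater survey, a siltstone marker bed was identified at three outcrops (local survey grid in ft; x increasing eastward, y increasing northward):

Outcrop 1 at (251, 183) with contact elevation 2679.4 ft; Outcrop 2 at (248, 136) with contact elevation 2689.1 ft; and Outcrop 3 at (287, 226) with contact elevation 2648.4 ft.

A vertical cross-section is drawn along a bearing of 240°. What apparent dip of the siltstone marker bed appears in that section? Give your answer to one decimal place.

33.4°

Let the plane be z = a·x + b·y + c.
Outcrop 2−Outcrop 1: −3a − 47b = 9.7;  Outcrop 3−Outcrop 1: 36a + 43b = −31.
Solving gives a = −0.66532, b = −0.16392.
Unit vector along 240° is (sin 240°, cos 240°) = (-0.8660, -0.5000).
Slope in that direction = a·(-0.8660) + b·(-0.5000) = 0.65814.
Apparent dip = arctan|0.65814| = 33.4° (true dip is 34.4°, so apparent ≤ true as expected).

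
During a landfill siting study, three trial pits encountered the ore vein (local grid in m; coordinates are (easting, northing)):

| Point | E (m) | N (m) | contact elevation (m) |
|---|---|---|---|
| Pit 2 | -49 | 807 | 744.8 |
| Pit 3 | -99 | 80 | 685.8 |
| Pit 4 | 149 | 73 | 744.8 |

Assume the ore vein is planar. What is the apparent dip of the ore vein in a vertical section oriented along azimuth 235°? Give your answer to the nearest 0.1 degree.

Two edge vectors: Pit 2→Pit 3 = (-50, -727, -59), Pit 2→Pit 4 = (198, -734, 0).
Normal n = (Pit 2→Pit 3) × (Pit 2→Pit 4) = (-43306, -11682, 180646).
So ∂z/∂E = −n_x/n_z = 0.23973 and ∂z/∂N = −n_y/n_z = 0.06467.
Unit vector along 235° is (sin 235°, cos 235°) = (-0.8192, -0.5736).
Slope in that direction = a·(-0.8192) + b·(-0.5736) = −0.23347.
Apparent dip = arctan|0.23347| = 13.1° (true dip is 13.9°, so apparent ≤ true as expected).

13.1°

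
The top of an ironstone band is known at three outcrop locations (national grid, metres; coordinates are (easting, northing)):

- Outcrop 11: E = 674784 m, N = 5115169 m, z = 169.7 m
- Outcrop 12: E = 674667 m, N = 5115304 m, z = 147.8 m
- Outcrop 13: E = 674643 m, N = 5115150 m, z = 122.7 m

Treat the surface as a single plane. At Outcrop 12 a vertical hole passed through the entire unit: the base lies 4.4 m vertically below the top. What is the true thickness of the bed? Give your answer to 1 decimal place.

4.2 m

Let the plane be z = a·E + b·N + c.
Outcrop 12−Outcrop 11: −117a + 135b = −21.9;  Outcrop 13−Outcrop 11: −141a − 19b = −47.
Solving gives a = 0.31805, b = 0.11342.
|∇z| = √(a²+b²) = 0.33767, so dip δ = arctan(0.33767) = 18.66°.
True thickness = vertical thickness × cos δ = 4.4 × cos 18.66° = 4.2 m.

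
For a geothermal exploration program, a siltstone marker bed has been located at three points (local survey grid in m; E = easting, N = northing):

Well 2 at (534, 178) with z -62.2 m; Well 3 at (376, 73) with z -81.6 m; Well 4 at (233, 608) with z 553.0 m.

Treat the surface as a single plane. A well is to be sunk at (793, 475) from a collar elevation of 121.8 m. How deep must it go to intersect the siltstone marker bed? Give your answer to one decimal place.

22.9 m

Two edge vectors: Well 2→Well 3 = (-158, -105, -19.4), Well 2→Well 4 = (-301, 430, 615.2).
Normal n = (Well 2→Well 3) × (Well 2→Well 4) = (-56254, 103041, -99545).
So ∂z/∂E = −n_x/n_z = −0.56511 and ∂z/∂N = −n_y/n_z = 1.03512.
Intercept c from Well 2: -62.2 + 301.77 − 184.25 = 55.32.
At (793, 475): z_contact = −448.13 + 491.68 + 55.32 = 98.87 m.
Depth below ground = 121.8 − 98.87 = 22.9 m.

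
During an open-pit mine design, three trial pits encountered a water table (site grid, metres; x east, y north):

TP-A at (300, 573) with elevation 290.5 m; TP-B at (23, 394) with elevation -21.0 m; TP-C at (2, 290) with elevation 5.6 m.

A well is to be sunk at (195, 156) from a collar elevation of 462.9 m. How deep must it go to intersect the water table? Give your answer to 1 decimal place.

Two edge vectors: TP-A→TP-B = (-277, -179, -311.5), TP-A→TP-C = (-298, -283, -284.9).
Normal n = (TP-A→TP-B) × (TP-A→TP-C) = (-37157.4, 13909.7, 25049).
So ∂z/∂x = −n_x/n_z = 1.48339 and ∂z/∂y = −n_y/n_z = −0.55530.
Intercept c from TP-A: 290.5 − 445.02 + 318.19 = 163.67.
At (195, 156): z_contact = 289.26 − 86.63 + 163.67 = 366.30 m.
Depth below ground = 462.9 − 366.30 = 96.6 m.

96.6 m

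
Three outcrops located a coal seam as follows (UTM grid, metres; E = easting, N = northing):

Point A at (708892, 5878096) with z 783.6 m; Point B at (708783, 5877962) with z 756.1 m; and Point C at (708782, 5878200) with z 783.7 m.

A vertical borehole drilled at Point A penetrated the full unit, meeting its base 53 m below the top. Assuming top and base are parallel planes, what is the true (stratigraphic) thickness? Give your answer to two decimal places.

Let the plane be z = a·E + b·N + c.
Point B−Point A: −109a − 134b = −27.5;  Point C−Point A: −110a + 104b = 0.1.
Solving gives a = 0.10917, b = 0.11643.
|∇z| = √(a²+b²) = 0.15960, so dip δ = arctan(0.15960) = 9.07°.
True thickness = vertical thickness × cos δ = 53 × cos 9.07° = 52.34 m.

52.34 m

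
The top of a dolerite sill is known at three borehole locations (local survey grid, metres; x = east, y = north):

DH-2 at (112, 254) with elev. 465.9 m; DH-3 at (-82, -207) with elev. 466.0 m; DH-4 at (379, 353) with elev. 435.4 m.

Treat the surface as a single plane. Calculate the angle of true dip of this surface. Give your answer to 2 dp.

Two edge vectors: DH-2→DH-3 = (-194, -461, 0.1), DH-2→DH-4 = (267, 99, -30.5).
Normal n = (DH-2→DH-3) × (DH-2→DH-4) = (14050.6, -5890.3, 103881).
So ∂z/∂x = −n_x/n_z = −0.13526 and ∂z/∂y = −n_y/n_z = 0.05670.
Gradient magnitude |∇z| = √(a² + b²) = √(0.01829 + 0.00322) = 0.14666.
True dip = arctan(0.14666) = 8.34°, dipping toward ESE (azimuth ≈ 113°).

8.34°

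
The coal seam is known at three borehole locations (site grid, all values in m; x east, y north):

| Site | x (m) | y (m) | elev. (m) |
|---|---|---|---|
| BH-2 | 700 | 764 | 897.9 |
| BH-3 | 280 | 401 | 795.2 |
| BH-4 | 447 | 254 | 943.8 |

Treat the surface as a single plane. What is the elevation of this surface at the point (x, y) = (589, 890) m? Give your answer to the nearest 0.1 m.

788.7 m

Let the plane be z = a·x + b·y + c.
BH-3−BH-2: −420a − 363b = −102.7;  BH-4−BH-2: −253a − 510b = 45.9.
Solving gives a = 0.56422, b = −0.36990.
Then c = 897.9 − a·700 − b·764 = 785.55.
At (589, 890): z = 332.3 − 329.2 + 785.55 = 788.7 m.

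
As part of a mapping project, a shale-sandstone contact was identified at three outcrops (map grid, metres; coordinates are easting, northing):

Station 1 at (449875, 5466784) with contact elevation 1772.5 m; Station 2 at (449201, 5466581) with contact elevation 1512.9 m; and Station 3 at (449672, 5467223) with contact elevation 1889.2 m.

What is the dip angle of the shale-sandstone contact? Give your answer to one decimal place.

Let the plane be z = a·easting + b·northing + c.
Station 2−Station 1: −674a − 203b = −259.6;  Station 3−Station 1: −203a + 439b = 116.7.
Solving gives a = 0.26780, b = 0.38967.
Gradient magnitude |∇z| = √(a² + b²) = √(0.07172 + 0.15184) = 0.47282.
True dip = arctan(0.47282) = 25.3°, dipping toward SW (azimuth ≈ 214°).

25.3°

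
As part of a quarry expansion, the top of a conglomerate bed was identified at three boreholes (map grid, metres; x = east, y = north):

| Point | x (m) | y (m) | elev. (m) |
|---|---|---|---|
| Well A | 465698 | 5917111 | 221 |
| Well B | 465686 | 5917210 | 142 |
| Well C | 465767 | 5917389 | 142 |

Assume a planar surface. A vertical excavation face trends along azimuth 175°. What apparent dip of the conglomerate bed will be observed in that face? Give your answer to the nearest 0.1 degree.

Let the plane be z = a·x + b·y + c.
Well B−Well A: −12a + 99b = −79;  Well C−Well A: 69a + 278b = −79.
Solving gives a = 1.39087, b = −0.62939.
Unit vector along 175° is (sin 175°, cos 175°) = (0.0872, -0.9962).
Slope in that direction = a·(0.0872) + b·(-0.9962) = 0.74822.
Apparent dip = arctan|0.74822| = 36.8° (true dip is 56.8°, so apparent ≤ true as expected).

36.8°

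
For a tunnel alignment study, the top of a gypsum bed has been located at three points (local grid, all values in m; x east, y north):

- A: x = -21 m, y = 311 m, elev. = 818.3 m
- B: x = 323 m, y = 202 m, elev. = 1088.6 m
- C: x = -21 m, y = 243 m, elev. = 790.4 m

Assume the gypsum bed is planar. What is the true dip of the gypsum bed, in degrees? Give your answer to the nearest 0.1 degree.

Two edge vectors: A→B = (344, -109, 270.3), A→C = (0, -68, -27.9).
Normal n = (A→B) × (A→C) = (21421.5, 9597.6, -23392).
So ∂z/∂x = −n_x/n_z = 0.91576 and ∂z/∂y = −n_y/n_z = 0.41029.
Gradient magnitude |∇z| = √(a² + b²) = √(0.83862 + 0.16834) = 1.00347.
True dip = arctan(1.00347) = 45.1°, dipping toward WSW (azimuth ≈ 246°).

45.1°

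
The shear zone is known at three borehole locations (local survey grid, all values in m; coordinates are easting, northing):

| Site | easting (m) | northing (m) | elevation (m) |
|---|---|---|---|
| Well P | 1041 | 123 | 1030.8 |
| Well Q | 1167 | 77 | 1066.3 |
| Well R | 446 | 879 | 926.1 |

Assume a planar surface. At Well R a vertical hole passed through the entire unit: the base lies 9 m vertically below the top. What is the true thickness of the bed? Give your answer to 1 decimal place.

Let the plane be z = a·easting + b·northing + c.
Well Q−Well P: 126a − 46b = 35.5;  Well R−Well P: −595a + 756b = −104.7.
Solving gives a = 0.32439, b = 0.11682.
|∇z| = √(a²+b²) = 0.34479, so dip δ = arctan(0.34479) = 19.02°.
True thickness = vertical thickness × cos δ = 9 × cos 19.02° = 8.5 m.

8.5 m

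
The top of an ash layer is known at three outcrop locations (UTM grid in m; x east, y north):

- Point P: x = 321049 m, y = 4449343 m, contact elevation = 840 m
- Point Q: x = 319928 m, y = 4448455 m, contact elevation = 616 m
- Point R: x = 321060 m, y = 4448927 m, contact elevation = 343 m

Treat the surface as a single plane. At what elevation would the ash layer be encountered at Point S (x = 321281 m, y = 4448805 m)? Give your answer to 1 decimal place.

Two edge vectors: Point P→Point Q = (-1121, -888, -224), Point P→Point R = (11, -416, -497).
Normal n = (Point P→Point Q) × (Point P→Point R) = (348152, -559601, 476104).
So ∂z/∂x = −n_x/n_z = −0.731251995 and ∂z/∂y = −n_y/n_z = 1.175375548.
Intercept c from Point P: 840 + 234767.72 − 5229648.97 = −4994041.25.
At (321281, 4448805): z = −234937.4 + 5229016.6 − 4994041.25 = 38.0 m.

38.0 m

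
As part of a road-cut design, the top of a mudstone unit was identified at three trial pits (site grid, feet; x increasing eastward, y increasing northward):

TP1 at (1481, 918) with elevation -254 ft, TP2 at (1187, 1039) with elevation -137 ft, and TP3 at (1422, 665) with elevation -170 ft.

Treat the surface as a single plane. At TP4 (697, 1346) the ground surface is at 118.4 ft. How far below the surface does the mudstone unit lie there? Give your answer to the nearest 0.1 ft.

83.4 ft

Two edge vectors: TP1→TP2 = (-294, 121, 117), TP1→TP3 = (-59, -253, 84).
Normal n = (TP1→TP2) × (TP1→TP3) = (39765, 17793, 81521).
So ∂z/∂x = −n_x/n_z = −0.487788 and ∂z/∂y = −n_y/n_z = −0.218263.
Intercept c from TP1: -254 + 722.41 + 200.37 = 668.78.
At (697, 1346): z_contact = −339.99 − 293.78 + 668.78 = 35.01 ft.
Depth below ground = 118.4 − 35.01 = 83.4 ft.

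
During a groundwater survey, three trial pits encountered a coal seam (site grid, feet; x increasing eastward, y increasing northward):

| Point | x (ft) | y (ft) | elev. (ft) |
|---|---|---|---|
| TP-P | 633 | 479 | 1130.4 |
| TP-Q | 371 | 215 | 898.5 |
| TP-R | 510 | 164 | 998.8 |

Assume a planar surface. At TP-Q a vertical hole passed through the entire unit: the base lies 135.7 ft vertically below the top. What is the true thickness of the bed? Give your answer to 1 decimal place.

Two edge vectors: TP-P→TP-Q = (-262, -264, -231.9), TP-P→TP-R = (-123, -315, -131.6).
Normal n = (TP-P→TP-Q) × (TP-P→TP-R) = (-38306.1, -5955.5, 50058).
So ∂z/∂x = −n_x/n_z = 0.76523 and ∂z/∂y = −n_y/n_z = 0.11897.
|∇z| = √(a²+b²) = 0.77443, so dip δ = arctan(0.77443) = 37.76°.
True thickness = vertical thickness × cos δ = 135.7 × cos 37.76° = 107.3 ft.

107.3 ft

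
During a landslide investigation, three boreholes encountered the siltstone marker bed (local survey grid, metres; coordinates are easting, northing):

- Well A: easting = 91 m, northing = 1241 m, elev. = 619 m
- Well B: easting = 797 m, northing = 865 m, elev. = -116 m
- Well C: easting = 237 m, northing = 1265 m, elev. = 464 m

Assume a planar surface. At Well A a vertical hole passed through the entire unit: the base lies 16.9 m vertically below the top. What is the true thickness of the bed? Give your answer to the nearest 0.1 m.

Let the plane be z = a·easting + b·northing + c.
Well B−Well A: 706a − 376b = −735;  Well C−Well A: 146a + 24b = −155.
Solving gives a = −1.05679, b = −0.02951.
|∇z| = √(a²+b²) = 1.05720, so dip δ = arctan(1.05720) = 46.59°.
True thickness = vertical thickness × cos δ = 16.9 × cos 46.59° = 11.6 m.

11.6 m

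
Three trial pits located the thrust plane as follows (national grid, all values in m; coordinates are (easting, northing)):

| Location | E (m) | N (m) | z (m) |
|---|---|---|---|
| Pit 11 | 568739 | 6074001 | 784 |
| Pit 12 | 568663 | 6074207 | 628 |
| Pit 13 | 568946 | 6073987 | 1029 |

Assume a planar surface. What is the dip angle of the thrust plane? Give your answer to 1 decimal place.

50.4°

Two edge vectors: Pit 11→Pit 12 = (-76, 206, -156), Pit 11→Pit 13 = (207, -14, 245).
Normal n = (Pit 11→Pit 12) × (Pit 11→Pit 13) = (48286, -13672, -41578).
So ∂z/∂E = −n_x/n_z = 1.16134 and ∂z/∂N = −n_y/n_z = −0.32883.
Gradient magnitude |∇z| = √(a² + b²) = √(1.34870 + 0.10813) = 1.20699.
True dip = arctan(1.20699) = 50.4°, dipping toward WNW (azimuth ≈ 286°).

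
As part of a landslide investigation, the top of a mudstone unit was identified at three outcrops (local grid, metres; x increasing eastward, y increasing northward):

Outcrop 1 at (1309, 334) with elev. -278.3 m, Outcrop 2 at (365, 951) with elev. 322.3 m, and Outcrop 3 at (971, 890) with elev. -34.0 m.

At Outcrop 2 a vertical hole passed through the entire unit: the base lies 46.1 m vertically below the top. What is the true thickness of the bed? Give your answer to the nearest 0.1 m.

39.8 m

Let the plane be z = a·x + b·y + c.
Outcrop 2−Outcrop 1: −944a + 617b = 600.6;  Outcrop 3−Outcrop 1: −338a + 556b = 244.3.
Solving gives a = −0.57917, b = 0.08731.
|∇z| = √(a²+b²) = 0.58571, so dip δ = arctan(0.58571) = 30.36°.
True thickness = vertical thickness × cos δ = 46.1 × cos 30.36° = 39.8 m.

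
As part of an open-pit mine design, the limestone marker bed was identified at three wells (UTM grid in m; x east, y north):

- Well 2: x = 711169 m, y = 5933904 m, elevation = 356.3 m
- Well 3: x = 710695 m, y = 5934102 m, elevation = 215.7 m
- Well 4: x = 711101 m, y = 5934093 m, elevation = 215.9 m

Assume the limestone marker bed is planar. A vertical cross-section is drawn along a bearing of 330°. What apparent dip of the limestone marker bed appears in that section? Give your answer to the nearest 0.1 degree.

32.6°

Two edge vectors: Well 2→Well 3 = (-474, 198, -140.6), Well 2→Well 4 = (-68, 189, -140.4).
Normal n = (Well 2→Well 3) × (Well 2→Well 4) = (-1225.8, -56988.8, -76122).
So ∂z/∂x = −n_x/n_z = −0.01610 and ∂z/∂y = −n_y/n_z = −0.74865.
Unit vector along 330° is (sin 330°, cos 330°) = (-0.5000, 0.8660).
Slope in that direction = a·(-0.5000) + b·(0.8660) = −0.64030.
Apparent dip = arctan|0.64030| = 32.6° (true dip is 36.8°, so apparent ≤ true as expected).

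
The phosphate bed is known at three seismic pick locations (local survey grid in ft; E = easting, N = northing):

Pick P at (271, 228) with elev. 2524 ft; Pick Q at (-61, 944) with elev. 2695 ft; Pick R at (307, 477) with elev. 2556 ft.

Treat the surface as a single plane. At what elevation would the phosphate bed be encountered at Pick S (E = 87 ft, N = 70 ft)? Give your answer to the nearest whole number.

2533 ft

Two edge vectors: Pick P→Pick Q = (-332, 716, 171), Pick P→Pick R = (36, 249, 32).
Normal n = (Pick P→Pick Q) × (Pick P→Pick R) = (-19667, 16780, -108444).
So ∂z/∂E = −n_x/n_z = −0.18136 and ∂z/∂N = −n_y/n_z = 0.15473.
Intercept c from Pick P: 2524 + 49.15 − 35.28 = 2537.87.
At (87, 70): z = −15.8 + 10.8 + 2537.87 = 2532.9 ft.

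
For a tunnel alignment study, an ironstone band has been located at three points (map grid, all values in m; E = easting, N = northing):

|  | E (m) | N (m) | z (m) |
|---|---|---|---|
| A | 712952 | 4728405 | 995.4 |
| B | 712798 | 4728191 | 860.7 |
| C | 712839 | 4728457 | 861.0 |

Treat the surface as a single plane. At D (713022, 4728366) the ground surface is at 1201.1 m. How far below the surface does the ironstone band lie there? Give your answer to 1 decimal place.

121.3 m

Two edge vectors: A→B = (-154, -214, -134.7), A→C = (-113, 52, -134.4).
Normal n = (A→B) × (A→C) = (35766, -5476.5, -32190).
So ∂z/∂E = −n_x/n_z = 1.111090401 and ∂z/∂N = −n_y/n_z = −0.170130475.
Intercept c from A: 995.4 − 792154.12 + 804445.79 = 13287.07.
At (713022, 4728366): z_contact = 792231.90 − 804439.15 + 13287.07 = 1079.81 m.
Depth below ground = 1201.1 − 1079.81 = 121.3 m.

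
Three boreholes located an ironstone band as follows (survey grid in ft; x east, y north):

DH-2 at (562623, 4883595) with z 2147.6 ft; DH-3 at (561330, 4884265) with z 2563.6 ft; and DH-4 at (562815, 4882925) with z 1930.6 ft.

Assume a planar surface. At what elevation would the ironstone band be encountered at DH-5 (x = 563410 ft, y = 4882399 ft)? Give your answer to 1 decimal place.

1679.9 ft

Two edge vectors: DH-2→DH-3 = (-1293, 670, 416), DH-2→DH-4 = (192, -670, -217).
Normal n = (DH-2→DH-3) × (DH-2→DH-4) = (133330, -200709, 737670).
So ∂z/∂x = −n_x/n_z = −0.180744777 and ∂z/∂y = −n_y/n_z = 0.272085079.
Intercept c from DH-2: 2147.6 + 101691.17 − 1328753.33 = −1224914.56.
At (563410, 4882399): z = −101833.4 + 1328427.9 − 1224914.56 = 1679.9 ft.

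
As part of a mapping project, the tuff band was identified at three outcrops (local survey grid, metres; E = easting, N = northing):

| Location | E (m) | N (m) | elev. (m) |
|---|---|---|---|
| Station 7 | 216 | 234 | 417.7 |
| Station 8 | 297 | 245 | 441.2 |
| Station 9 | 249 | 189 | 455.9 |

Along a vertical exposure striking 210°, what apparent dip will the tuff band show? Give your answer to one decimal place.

17.6°

Two edge vectors: Station 7→Station 8 = (81, 11, 23.5), Station 7→Station 9 = (33, -45, 38.2).
Normal n = (Station 7→Station 8) × (Station 7→Station 9) = (1477.7, -2318.7, -4008).
So ∂z/∂E = −n_x/n_z = 0.36869 and ∂z/∂N = −n_y/n_z = −0.57852.
Unit vector along 210° is (sin 210°, cos 210°) = (-0.5000, -0.8660).
Slope in that direction = a·(-0.5000) + b·(-0.8660) = 0.31667.
Apparent dip = arctan|0.31667| = 17.6° (true dip is 34.5°, so apparent ≤ true as expected).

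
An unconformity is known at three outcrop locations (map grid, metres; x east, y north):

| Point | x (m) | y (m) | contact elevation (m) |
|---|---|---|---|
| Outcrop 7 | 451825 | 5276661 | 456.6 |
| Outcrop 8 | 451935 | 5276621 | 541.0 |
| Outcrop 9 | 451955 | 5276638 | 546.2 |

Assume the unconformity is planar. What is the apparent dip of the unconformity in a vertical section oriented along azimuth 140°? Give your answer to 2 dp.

35.59°

Let the plane be z = a·x + b·y + c.
Outcrop 8−Outcrop 7: 110a − 40b = 84.4;  Outcrop 9−Outcrop 7: 130a − 23b = 89.6.
Solving gives a = 0.61528, b = −0.41798.
Unit vector along 140° is (sin 140°, cos 140°) = (0.6428, -0.7660).
Slope in that direction = a·(0.6428) + b·(-0.7660) = 0.71568.
Apparent dip = arctan|0.71568| = 35.59° (true dip is 36.6°, so apparent ≤ true as expected).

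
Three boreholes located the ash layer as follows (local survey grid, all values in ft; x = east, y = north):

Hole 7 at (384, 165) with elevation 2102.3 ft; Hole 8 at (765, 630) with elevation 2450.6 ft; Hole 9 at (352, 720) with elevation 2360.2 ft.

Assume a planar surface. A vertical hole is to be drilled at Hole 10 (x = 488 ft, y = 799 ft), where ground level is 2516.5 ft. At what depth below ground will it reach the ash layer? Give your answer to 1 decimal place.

74.0 ft

Let the plane be z = a·x + b·y + c.
Hole 8−Hole 7: 381a + 465b = 348.3;  Hole 9−Hole 7: −32a + 555b = 257.9.
Solving gives a = 0.32422, b = 0.48338.
Then c = 2102.3 − a·384 − b·165 = 1898.04.
At (488, 799): z_contact = 158.22 + 386.22 + 1898.04 = 2442.48 ft.
Depth below ground = 2516.5 − 2442.48 = 74.0 ft.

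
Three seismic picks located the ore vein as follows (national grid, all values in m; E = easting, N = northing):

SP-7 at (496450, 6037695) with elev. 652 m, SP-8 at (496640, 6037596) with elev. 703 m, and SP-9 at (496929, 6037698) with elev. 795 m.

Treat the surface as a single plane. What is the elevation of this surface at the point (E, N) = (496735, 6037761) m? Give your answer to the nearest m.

741 m

Two edge vectors: SP-7→SP-8 = (190, -99, 51), SP-7→SP-9 = (479, 3, 143).
Normal n = (SP-7→SP-8) × (SP-7→SP-9) = (-14310, -2741, 47991).
So ∂z/∂E = −n_x/n_z = 0.29818091 and ∂z/∂N = −n_y/n_z = 0.05711488.
Intercept c from SP-7: 652 − 148031.91 − 344842.20 = −492222.11.
At (496735, 6037761): z = 148116.9 + 344846.0 − 492222.11 = 740.8 m.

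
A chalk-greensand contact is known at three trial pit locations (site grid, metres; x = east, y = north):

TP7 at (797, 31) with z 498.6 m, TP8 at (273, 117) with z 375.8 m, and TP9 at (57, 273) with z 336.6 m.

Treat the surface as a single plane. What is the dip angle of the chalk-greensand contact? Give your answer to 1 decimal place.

Two edge vectors: TP7→TP8 = (-524, 86, -122.8), TP7→TP9 = (-740, 242, -162).
Normal n = (TP7→TP8) × (TP7→TP9) = (15785.6, 5984, -63168).
So ∂z/∂x = −n_x/n_z = 0.24990 and ∂z/∂y = −n_y/n_z = 0.09473.
Gradient magnitude |∇z| = √(a² + b²) = √(0.06245 + 0.00897) = 0.26725.
True dip = arctan(0.26725) = 15.0°, dipping toward WSW (azimuth ≈ 249°).

15.0°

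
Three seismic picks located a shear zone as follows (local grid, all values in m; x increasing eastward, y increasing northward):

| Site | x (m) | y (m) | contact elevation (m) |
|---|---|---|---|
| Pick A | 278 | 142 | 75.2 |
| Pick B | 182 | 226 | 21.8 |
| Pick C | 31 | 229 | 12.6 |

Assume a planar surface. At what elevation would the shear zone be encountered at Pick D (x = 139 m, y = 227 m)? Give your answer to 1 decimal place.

Two edge vectors: Pick A→Pick B = (-96, 84, -53.4), Pick A→Pick C = (-247, 87, -62.6).
Normal n = (Pick A→Pick B) × (Pick A→Pick C) = (-612.6, 7180.2, 12396).
So ∂z/∂x = −n_x/n_z = 0.04942 and ∂z/∂y = −n_y/n_z = −0.57924.
Intercept c from Pick A: 75.2 − 13.74 + 82.25 = 143.71.
At (139, 227): z = 6.9 − 131.5 + 143.71 = 19.1 m.

19.1 m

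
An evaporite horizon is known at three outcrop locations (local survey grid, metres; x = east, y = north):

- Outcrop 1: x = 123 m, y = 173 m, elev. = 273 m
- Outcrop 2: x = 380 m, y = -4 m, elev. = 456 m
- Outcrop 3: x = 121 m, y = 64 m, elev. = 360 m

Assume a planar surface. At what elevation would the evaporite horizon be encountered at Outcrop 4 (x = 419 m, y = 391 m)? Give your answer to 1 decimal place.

145.8 m

Two edge vectors: Outcrop 1→Outcrop 2 = (257, -177, 183), Outcrop 1→Outcrop 3 = (-2, -109, 87).
Normal n = (Outcrop 1→Outcrop 2) × (Outcrop 1→Outcrop 3) = (4548, -22725, -28367).
So ∂z/∂x = −n_x/n_z = 0.16033 and ∂z/∂y = −n_y/n_z = −0.80111.
Intercept c from Outcrop 1: 273 − 19.72 + 138.59 = 391.87.
At (419, 391): z = 67.2 − 313.2 + 391.87 = 145.8 m.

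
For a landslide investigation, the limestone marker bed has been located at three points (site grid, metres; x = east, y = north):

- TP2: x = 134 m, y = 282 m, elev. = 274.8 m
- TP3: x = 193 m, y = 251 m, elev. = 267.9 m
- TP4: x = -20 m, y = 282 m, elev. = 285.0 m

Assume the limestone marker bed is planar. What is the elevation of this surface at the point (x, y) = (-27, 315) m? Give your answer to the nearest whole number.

Let the plane be z = a·x + b·y + c.
TP3−TP2: 59a − 31b = −6.9;  TP4−TP2: −154a + 0b = 10.2.
Solving gives a = −0.06623, b = 0.09652.
Then c = 274.8 − a·134 − b·282 = 256.46.
At (-27, 315): z = 1.8 + 30.4 + 256.46 = 288.6 m.

289 m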